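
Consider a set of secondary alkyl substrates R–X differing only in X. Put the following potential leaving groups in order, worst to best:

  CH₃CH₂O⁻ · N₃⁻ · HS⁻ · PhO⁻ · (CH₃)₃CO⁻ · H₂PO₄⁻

(CH₃)₃CO⁻ < CH₃CH₂O⁻ < PhO⁻ < HS⁻ < N₃⁻ < H₂PO₄⁻

H₂PO₄⁻: pKₐ(H₃PO₄) ≈ 2.1
N₃⁻: pKₐ(HN₃) ≈ 4.7
HS⁻: pKₐ(H₂S) ≈ 7
PhO⁻: pKₐ(C₆H₅OH (phenol)) ≈ 10
CH₃CH₂O⁻: pKₐ(CH₃CH₂OH) ≈ 16
(CH₃)₃CO⁻: pKₐ(t-BuOH) ≈ 18
Reversing gives the worst-to-best order requested.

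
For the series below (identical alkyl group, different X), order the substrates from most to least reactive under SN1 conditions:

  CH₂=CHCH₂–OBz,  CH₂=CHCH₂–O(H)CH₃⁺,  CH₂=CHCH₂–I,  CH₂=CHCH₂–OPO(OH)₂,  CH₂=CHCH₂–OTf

CH₂=CHCH₂–OTf > CH₂=CHCH₂–I > CH₂=CHCH₂–O(H)CH₃⁺ > CH₂=CHCH₂–OPO(OH)₂ > CH₂=CHCH₂–OBz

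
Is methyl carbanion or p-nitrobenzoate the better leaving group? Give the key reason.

p-nitrobenzoate

p-nitrobenzoate is the better leaving group.
pKₐ(p-nitrobenzoic acid) ≈ 3.4 versus pKₐ(CH₄) ≈ 48: p-nitrobenzoate is the much weaker base.
Electron-withdrawing nitro group stabilises the carboxylate.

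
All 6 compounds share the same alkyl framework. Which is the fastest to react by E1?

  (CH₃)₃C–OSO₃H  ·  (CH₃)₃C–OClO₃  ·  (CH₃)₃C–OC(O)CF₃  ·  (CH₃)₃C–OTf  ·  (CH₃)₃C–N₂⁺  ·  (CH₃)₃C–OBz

With the same alkyl group throughout, only the leaving group differentiates the rates.
A good leaving group is a weak base: the lower the pKₐ of its conjugate acid, the more readily it departs.
(CH₃)₃C–N₂⁺ loses N₂: no meaningful conjugate acid; N₂ departs as an exceptionally stable neutral molecule
(CH₃)₃C–OTf loses OTf⁻: pKₐ(CF₃SO₃H (triflic acid)) ≈ -14
(CH₃)₃C–OClO₃ loses ClO₄⁻: pKₐ(HClO₄) ≈ -10
(CH₃)₃C–OSO₃H loses HSO₄⁻: pKₐ(H₂SO₄) ≈ -3
(CH₃)₃C–OC(O)CF₃ loses CF₃COO⁻: pKₐ(CF₃COOH) ≈ 0.2
(CH₃)₃C–OBz loses PhCOO⁻: pKₐ(C₆H₅COOH) ≈ 4.2

(CH₃)₃C–N₂⁺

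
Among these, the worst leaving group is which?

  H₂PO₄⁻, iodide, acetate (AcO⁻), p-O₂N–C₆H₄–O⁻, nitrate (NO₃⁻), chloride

Leaving-group ability tracks the stability of the departed species; conjugate-acid pKₐ is the usual yardstick (lower pKₐ → better LG).
iodide: pKₐ(HI) ≈ -10
chloride: pKₐ(HCl) ≈ -7
nitrate (NO₃⁻): pKₐ(HNO₃) ≈ -1.3
H₂PO₄⁻: pKₐ(H₃PO₄) ≈ 2.1
acetate (AcO⁻): pKₐ(CH₃COOH) ≈ 4.8
p-O₂N–C₆H₄–O⁻: pKₐ(p-nitrophenol) ≈ 7.2

p-O₂N–C₆H₄–O⁻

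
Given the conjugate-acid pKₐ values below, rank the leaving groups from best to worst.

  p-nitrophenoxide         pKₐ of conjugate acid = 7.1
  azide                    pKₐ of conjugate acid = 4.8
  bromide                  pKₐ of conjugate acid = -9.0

Lower conjugate-acid pKₐ ⇒ weaker base ⇒ better leaving group.
Sorting by the given values: bromide (-9.0), azide (4.8), p-nitrophenoxide (7.1).

bromide > azide > p-nitrophenoxide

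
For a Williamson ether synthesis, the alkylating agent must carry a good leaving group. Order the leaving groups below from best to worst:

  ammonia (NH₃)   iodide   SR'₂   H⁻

iodide > SR'₂ > ammonia (NH₃) > H⁻

A good leaving group is a weak base: the lower the pKₐ of its conjugate acid, the more readily it departs.
iodide: pKₐ(HI) ≈ -10 — large, highly polarisable; very weak base
SR'₂: pKₐ(R'₂SH⁺) ≈ -7
ammonia (NH₃): pKₐ(NH₄⁺) ≈ 9.2 — neutral but moderately basic; leaves from R–NH₃⁺
H⁻: pKₐ(H₂) ≈ 36 — extremely strong base; leaves only in special hydride-transfer contexts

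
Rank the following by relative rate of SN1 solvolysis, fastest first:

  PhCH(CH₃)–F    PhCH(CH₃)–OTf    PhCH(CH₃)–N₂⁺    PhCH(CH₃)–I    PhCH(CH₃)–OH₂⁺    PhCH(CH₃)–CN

With the same alkyl group throughout, only the leaving group differentiates the rates.
Leaving-group ability tracks the stability of the departed species; conjugate-acid pKₐ is the usual yardstick (lower pKₐ → better LG).
PhCH(CH₃)–N₂⁺ loses N₂: no meaningful conjugate acid; N₂ departs as an exceptionally stable neutral molecule
PhCH(CH₃)–OTf loses OTf⁻: pKₐ(CF₃SO₃H (triflic acid)) ≈ -14
PhCH(CH₃)–I loses I⁻: pKₐ(HI) ≈ -10
PhCH(CH₃)–OH₂⁺ loses H₂O: pKₐ(H₃O⁺) ≈ -1.7
PhCH(CH₃)–F loses F⁻: pKₐ(HF) ≈ 3.2
PhCH(CH₃)–CN loses CN⁻: pKₐ(HCN) ≈ 9.2

PhCH(CH₃)–N₂⁺ > PhCH(CH₃)–OTf > PhCH(CH₃)–I > PhCH(CH₃)–OH₂⁺ > PhCH(CH₃)–F > PhCH(CH₃)–CN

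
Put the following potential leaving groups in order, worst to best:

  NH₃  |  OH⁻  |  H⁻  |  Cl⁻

H⁻ < OH⁻ < NH₃ < Cl⁻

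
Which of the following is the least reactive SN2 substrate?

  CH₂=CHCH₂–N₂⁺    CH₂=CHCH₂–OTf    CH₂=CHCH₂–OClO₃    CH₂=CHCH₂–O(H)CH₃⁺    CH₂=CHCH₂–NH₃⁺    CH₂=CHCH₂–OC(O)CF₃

CH₂=CHCH₂–NH₃⁺

The skeletons are identical, so relative rate is governed entirely by leaving-group ability.
Leaving-group ability tracks the stability of the departed species; conjugate-acid pKₐ is the usual yardstick (lower pKₐ → better LG).
CH₂=CHCH₂–N₂⁺ loses N₂: no meaningful conjugate acid; N₂ departs as an exceptionally stable neutral molecule
CH₂=CHCH₂–OTf loses OTf⁻: pKₐ(CF₃SO₃H (triflic acid)) ≈ -14
CH₂=CHCH₂–OClO₃ loses ClO₄⁻: pKₐ(HClO₄) ≈ -10
CH₂=CHCH₂–O(H)CH₃⁺ loses R'OH: pKₐ(R'OH₂⁺) ≈ -2.4
CH₂=CHCH₂–OC(O)CF₃ loses CF₃COO⁻: pKₐ(CF₃COOH) ≈ 0.2
CH₂=CHCH₂–NH₃⁺ loses NH₃: pKₐ(NH₄⁺) ≈ 9.2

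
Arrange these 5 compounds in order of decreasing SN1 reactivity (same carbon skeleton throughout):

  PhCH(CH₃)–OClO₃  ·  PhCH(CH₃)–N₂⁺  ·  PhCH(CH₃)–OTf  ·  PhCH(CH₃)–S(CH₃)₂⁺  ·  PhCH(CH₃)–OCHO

PhCH(CH₃)–N₂⁺ > PhCH(CH₃)–OTf > PhCH(CH₃)–OClO₃ > PhCH(CH₃)–S(CH₃)₂⁺ > PhCH(CH₃)–OCHO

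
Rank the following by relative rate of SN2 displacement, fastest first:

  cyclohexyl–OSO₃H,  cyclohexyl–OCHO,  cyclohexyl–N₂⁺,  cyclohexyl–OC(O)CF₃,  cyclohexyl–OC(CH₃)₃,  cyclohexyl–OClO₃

The skeletons are identical, so relative rate is governed entirely by leaving-group ability.
Rank by basicity of the departing species: weakest base leaves most easily.
cyclohexyl–N₂⁺ loses N₂: no meaningful conjugate acid; N₂ departs as an exceptionally stable neutral molecule
cyclohexyl–OClO₃ loses ClO₄⁻: pKₐ(HClO₄) ≈ -10
cyclohexyl–OSO₃H loses HSO₄⁻: pKₐ(H₂SO₄) ≈ -3
cyclohexyl–OC(O)CF₃ loses CF₃COO⁻: pKₐ(CF₃COOH) ≈ 0.2
cyclohexyl–OCHO loses HCOO⁻: pKₐ(HCOOH) ≈ 3.8
cyclohexyl–OC(CH₃)₃ loses (CH₃)₃CO⁻: pKₐ(t-BuOH) ≈ 18

cyclohexyl–N₂⁺ > cyclohexyl–OClO₃ > cyclohexyl–OSO₃H > cyclohexyl–OC(O)CF₃ > cyclohexyl–OCHO > cyclohexyl–OC(CH₃)₃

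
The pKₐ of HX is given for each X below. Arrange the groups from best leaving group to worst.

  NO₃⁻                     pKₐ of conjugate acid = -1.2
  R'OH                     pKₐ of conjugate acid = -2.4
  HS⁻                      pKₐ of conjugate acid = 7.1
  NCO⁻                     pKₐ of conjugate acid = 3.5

Lower conjugate-acid pKₐ ⇒ weaker base ⇒ better leaving group.
Sorting by the given values: R'OH (-2.4), NO₃⁻ (-1.2), NCO⁻ (3.5), HS⁻ (7.1).

R'OH > NO₃⁻ > NCO⁻ > HS⁻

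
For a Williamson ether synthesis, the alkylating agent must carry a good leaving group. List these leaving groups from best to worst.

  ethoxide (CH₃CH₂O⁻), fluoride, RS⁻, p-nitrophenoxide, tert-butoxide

fluoride > p-nitrophenoxide > RS⁻ > ethoxide (CH₃CH₂O⁻) > tert-butoxide

The more stable X⁻ (or X) is on its own — i.e. the weaker a base it is — the better a leaving group it makes.
fluoride: pKₐ(HF) ≈ 3.2
p-nitrophenoxide: pKₐ(p-nitrophenol) ≈ 7.2
RS⁻: pKₐ(RSH (a thiol)) ≈ 10.5
ethoxide (CH₃CH₂O⁻): pKₐ(CH₃CH₂OH) ≈ 16
tert-butoxide: pKₐ(t-BuOH) ≈ 18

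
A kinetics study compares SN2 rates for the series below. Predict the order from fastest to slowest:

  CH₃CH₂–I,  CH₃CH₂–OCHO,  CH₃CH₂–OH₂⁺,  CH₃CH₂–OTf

Identical carbon frameworks mean the comparison reduces to leaving-group quality.
Leaving-group ability tracks the stability of the departed species; conjugate-acid pKₐ is the usual yardstick (lower pKₐ → better LG).
CH₃CH₂–OTf loses OTf⁻: pKₐ(CF₃SO₃H (triflic acid)) ≈ -14
CH₃CH₂–I loses I⁻: pKₐ(HI) ≈ -10
CH₃CH₂–OH₂⁺ loses H₂O: pKₐ(H₃O⁺) ≈ -1.7
CH₃CH₂–OCHO loses HCOO⁻: pKₐ(HCOOH) ≈ 3.8

CH₃CH₂–OTf > CH₃CH₂–I > CH₃CH₂–OH₂⁺ > CH₃CH₂–OCHO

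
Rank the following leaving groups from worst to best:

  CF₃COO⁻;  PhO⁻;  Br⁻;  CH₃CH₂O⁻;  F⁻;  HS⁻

Rank by basicity of the departing species: weakest base leaves most easily.
Br⁻: pKₐ(HBr) ≈ -9
CF₃COO⁻: pKₐ(CF₃COOH) ≈ 0.2
F⁻: pKₐ(HF) ≈ 3.2
HS⁻: pKₐ(H₂S) ≈ 7
PhO⁻: pKₐ(C₆H₅OH (phenol)) ≈ 10
CH₃CH₂O⁻: pKₐ(CH₃CH₂OH) ≈ 16
Listed from poorest to best leaving group as asked.

CH₃CH₂O⁻ < PhO⁻ < HS⁻ < F⁻ < CF₃COO⁻ < Br⁻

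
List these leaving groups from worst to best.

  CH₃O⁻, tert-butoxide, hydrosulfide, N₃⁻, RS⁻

tert-butoxide < CH₃O⁻ < RS⁻ < hydrosulfide < N₃⁻

Leaving-group ability tracks the stability of the departed species; conjugate-acid pKₐ is the usual yardstick (lower pKₐ → better LG).
N₃⁻: pKₐ(HN₃) ≈ 4.7 — linear, resonance-stabilised
hydrosulfide: pKₐ(H₂S) ≈ 7 — larger and more polarisable than the oxygen analogue
RS⁻: pKₐ(RSH (a thiol)) ≈ 10.5
CH₃O⁻: pKₐ(CH₃OH) ≈ 15.5 — strong base; alkoxides do not leave unassisted
tert-butoxide: pKₐ(t-BuOH) ≈ 18 — bulky, strongly basic alkoxide
The question asks for worst first, so the sequence is read in increasing leaving-group ability.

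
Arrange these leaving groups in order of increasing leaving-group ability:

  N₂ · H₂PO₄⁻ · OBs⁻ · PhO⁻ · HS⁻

PhO⁻ < HS⁻ < H₂PO₄⁻ < OBs⁻ < N₂

N₂: no meaningful conjugate acid; N₂ departs as an exceptionally stable neutral molecule
OBs⁻: pKₐ(p-BrC₆H₄SO₃H) ≈ -2.8 — arenesulfonate with a p-bromo substituent
H₂PO₄⁻: pKₐ(H₃PO₄) ≈ 2.1 — moderate base; biological leaving group after further activation
HS⁻: pKₐ(H₂S) ≈ 7
PhO⁻: pKₐ(C₆H₅OH (phenol)) ≈ 10
The question asks for worst first, so the sequence is read in increasing leaving-group ability.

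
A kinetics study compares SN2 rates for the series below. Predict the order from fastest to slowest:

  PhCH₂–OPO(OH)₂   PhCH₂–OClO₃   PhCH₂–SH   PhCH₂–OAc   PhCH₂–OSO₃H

The skeletons are identical, so relative rate is governed entirely by leaving-group ability.
Rank by basicity of the departing species: weakest base leaves most easily.
PhCH₂–OClO₃ loses ClO₄⁻: pKₐ(HClO₄) ≈ -10
PhCH₂–OSO₃H loses HSO₄⁻: pKₐ(H₂SO₄) ≈ -3
PhCH₂–OPO(OH)₂ loses H₂PO₄⁻: pKₐ(H₃PO₄) ≈ 2.1
PhCH₂–OAc loses AcO⁻: pKₐ(CH₃COOH) ≈ 4.8
PhCH₂–SH loses HS⁻: pKₐ(H₂S) ≈ 7

PhCH₂–OClO₃ > PhCH₂–OSO₃H > PhCH₂–OPO(OH)₂ > PhCH₂–OAc > PhCH₂–SH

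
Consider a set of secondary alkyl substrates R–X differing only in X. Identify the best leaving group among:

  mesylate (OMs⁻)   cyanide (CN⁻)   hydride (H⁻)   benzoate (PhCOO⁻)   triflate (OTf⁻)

triflate (OTf⁻)

triflate (OTf⁻): pKₐ(CF₃SO₃H (triflic acid)) ≈ -14
mesylate (OMs⁻): pKₐ(CH₃SO₃H (MsOH)) ≈ -1.9
benzoate (PhCOO⁻): pKₐ(C₆H₅COOH) ≈ 4.2
cyanide (CN⁻): pKₐ(HCN) ≈ 9.2
hydride (H⁻): pKₐ(H₂) ≈ 36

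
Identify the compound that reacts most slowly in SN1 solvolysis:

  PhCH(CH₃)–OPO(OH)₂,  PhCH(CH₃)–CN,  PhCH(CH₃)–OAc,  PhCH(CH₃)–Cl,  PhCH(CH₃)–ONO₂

PhCH(CH₃)–CN

The skeletons are identical, so relative rate is governed entirely by leaving-group ability.
The more stable X⁻ (or X) is on its own — i.e. the weaker a base it is — the better a leaving group it makes.
PhCH(CH₃)–Cl loses Cl⁻: pKₐ(HCl) ≈ -7
PhCH(CH₃)–ONO₂ loses NO₃⁻: pKₐ(HNO₃) ≈ -1.3
PhCH(CH₃)–OPO(OH)₂ loses H₂PO₄⁻: pKₐ(H₃PO₄) ≈ 2.1
PhCH(CH₃)–OAc loses AcO⁻: pKₐ(CH₃COOH) ≈ 4.8
PhCH(CH₃)–CN loses CN⁻: pKₐ(HCN) ≈ 9.2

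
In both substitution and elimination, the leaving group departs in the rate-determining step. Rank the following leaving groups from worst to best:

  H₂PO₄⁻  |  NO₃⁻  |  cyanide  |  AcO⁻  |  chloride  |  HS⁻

cyanide < HS⁻ < AcO⁻ < H₂PO₄⁻ < NO₃⁻ < chloride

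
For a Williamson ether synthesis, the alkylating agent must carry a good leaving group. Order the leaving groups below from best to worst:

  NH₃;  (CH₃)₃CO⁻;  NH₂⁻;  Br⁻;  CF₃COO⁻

A good leaving group is a weak base: the lower the pKₐ of its conjugate acid, the more readily it departs.
Br⁻: pKₐ(HBr) ≈ -9 — weak base; good leaving group
CF₃COO⁻: pKₐ(CF₃COOH) ≈ 0.2 — strongly electron-withdrawing CF₃ stabilises the carboxylate
NH₃: pKₐ(NH₄⁺) ≈ 9.2 — neutral but moderately basic; leaves from R–NH₃⁺
(CH₃)₃CO⁻: pKₐ(t-BuOH) ≈ 18 — bulky, strongly basic alkoxide
NH₂⁻: pKₐ(NH₃) ≈ 38 — extremely strong base; never a leaving group

Br⁻ > CF₃COO⁻ > NH₃ > (CH₃)₃CO⁻ > NH₂⁻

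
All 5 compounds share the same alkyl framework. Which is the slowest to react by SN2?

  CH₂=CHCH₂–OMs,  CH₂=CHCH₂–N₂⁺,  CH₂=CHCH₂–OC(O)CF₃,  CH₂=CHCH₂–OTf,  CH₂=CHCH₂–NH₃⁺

Identical carbon frameworks mean the comparison reduces to leaving-group quality.
Rank by basicity of the departing species: weakest base leaves most easily.
CH₂=CHCH₂–N₂⁺ loses N₂: no meaningful conjugate acid; N₂ departs as an exceptionally stable neutral molecule
CH₂=CHCH₂–OTf loses OTf⁻: pKₐ(CF₃SO₃H (triflic acid)) ≈ -14
CH₂=CHCH₂–OMs loses OMs⁻: pKₐ(CH₃SO₃H (MsOH)) ≈ -1.9
CH₂=CHCH₂–OC(O)CF₃ loses CF₃COO⁻: pKₐ(CF₃COOH) ≈ 0.2
CH₂=CHCH₂–NH₃⁺ loses NH₃: pKₐ(NH₄⁺) ≈ 9.2

CH₂=CHCH₂–NH₃⁺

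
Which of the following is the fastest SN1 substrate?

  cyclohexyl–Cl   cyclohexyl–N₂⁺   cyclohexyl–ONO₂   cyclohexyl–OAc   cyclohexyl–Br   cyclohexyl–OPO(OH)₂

cyclohexyl–N₂⁺

With the same alkyl group throughout, only the leaving group differentiates the rates.
Leaving-group ability tracks the stability of the departed species; conjugate-acid pKₐ is the usual yardstick (lower pKₐ → better LG).
cyclohexyl–N₂⁺ loses N₂: no meaningful conjugate acid; N₂ departs as an exceptionally stable neutral molecule
cyclohexyl–Br loses Br⁻: pKₐ(HBr) ≈ -9
cyclohexyl–Cl loses Cl⁻: pKₐ(HCl) ≈ -7
cyclohexyl–ONO₂ loses NO₃⁻: pKₐ(HNO₃) ≈ -1.3
cyclohexyl–OPO(OH)₂ loses H₂PO₄⁻: pKₐ(H₃PO₄) ≈ 2.1
cyclohexyl–OAc loses AcO⁻: pKₐ(CH₃COOH) ≈ 4.8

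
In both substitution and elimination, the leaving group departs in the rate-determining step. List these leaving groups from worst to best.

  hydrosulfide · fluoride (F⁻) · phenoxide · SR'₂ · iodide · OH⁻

OH⁻ < phenoxide < hydrosulfide < fluoride (F⁻) < SR'₂ < iodide

A good leaving group is a weak base: the lower the pKₐ of its conjugate acid, the more readily it departs.
iodide: pKₐ(HI) ≈ -10
SR'₂: pKₐ(R'₂SH⁺) ≈ -7 — neutral; leaves from a sulfonium salt (R–SR'₂⁺)
fluoride (F⁻): pKₐ(HF) ≈ 3.2 — small and strongly basic; the poor halide leaving group
hydrosulfide: pKₐ(H₂S) ≈ 7 — larger and more polarisable than the oxygen analogue
phenoxide: pKₐ(C₆H₅OH (phenol)) ≈ 10
OH⁻: pKₐ(H₂O) ≈ 15.7 — strong base; essentially never leaves without prior activation
Listed from poorest to best leaving group as asked.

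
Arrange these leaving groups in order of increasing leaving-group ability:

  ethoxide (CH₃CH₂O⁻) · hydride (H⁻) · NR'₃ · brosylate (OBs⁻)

hydride (H⁻) < ethoxide (CH₃CH₂O⁻) < NR'₃ < brosylate (OBs⁻)

A good leaving group is a weak base: the lower the pKₐ of its conjugate acid, the more readily it departs.
brosylate (OBs⁻): pKₐ(p-BrC₆H₄SO₃H) ≈ -2.8
NR'₃: pKₐ(R'₃NH⁺) ≈ 10.7
ethoxide (CH₃CH₂O⁻): pKₐ(CH₃CH₂OH) ≈ 16 — strong base; alkoxides do not leave unassisted
hydride (H⁻): pKₐ(H₂) ≈ 36
The question asks for worst first, so the sequence is read in increasing leaving-group ability.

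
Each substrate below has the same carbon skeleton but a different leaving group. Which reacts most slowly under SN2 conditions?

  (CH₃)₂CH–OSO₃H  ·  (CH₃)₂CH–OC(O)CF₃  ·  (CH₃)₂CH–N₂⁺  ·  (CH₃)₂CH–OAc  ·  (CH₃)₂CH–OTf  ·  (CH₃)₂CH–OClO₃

Same R in every case — rank the leaving groups.
A good leaving group is a weak base: the lower the pKₐ of its conjugate acid, the more readily it departs.
(CH₃)₂CH–N₂⁺ loses N₂: no meaningful conjugate acid; N₂ departs as an exceptionally stable neutral molecule
(CH₃)₂CH–OTf loses OTf⁻: pKₐ(CF₃SO₃H (triflic acid)) ≈ -14
(CH₃)₂CH–OClO₃ loses ClO₄⁻: pKₐ(HClO₄) ≈ -10
(CH₃)₂CH–OSO₃H loses HSO₄⁻: pKₐ(H₂SO₄) ≈ -3
(CH₃)₂CH–OC(O)CF₃ loses CF₃COO⁻: pKₐ(CF₃COOH) ≈ 0.2
(CH₃)₂CH–OAc loses AcO⁻: pKₐ(CH₃COOH) ≈ 4.8

(CH₃)₂CH–OAc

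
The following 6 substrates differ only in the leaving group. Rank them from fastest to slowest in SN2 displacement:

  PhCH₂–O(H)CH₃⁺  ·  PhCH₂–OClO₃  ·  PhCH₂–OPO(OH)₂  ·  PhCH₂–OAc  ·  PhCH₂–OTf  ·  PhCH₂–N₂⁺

PhCH₂–N₂⁺ > PhCH₂–OTf > PhCH₂–OClO₃ > PhCH₂–O(H)CH₃⁺ > PhCH₂–OPO(OH)₂ > PhCH₂–OAc

The skeletons are identical, so relative rate is governed entirely by leaving-group ability.
The more stable X⁻ (or X) is on its own — i.e. the weaker a base it is — the better a leaving group it makes.
PhCH₂–N₂⁺ loses N₂: no meaningful conjugate acid; N₂ departs as an exceptionally stable neutral molecule
PhCH₂–OTf loses OTf⁻: pKₐ(CF₃SO₃H (triflic acid)) ≈ -14
PhCH₂–OClO₃ loses ClO₄⁻: pKₐ(HClO₄) ≈ -10
PhCH₂–O(H)CH₃⁺ loses R'OH: pKₐ(R'OH₂⁺) ≈ -2.4
PhCH₂–OPO(OH)₂ loses H₂PO₄⁻: pKₐ(H₃PO₄) ≈ 2.1
PhCH₂–OAc loses AcO⁻: pKₐ(CH₃COOH) ≈ 4.8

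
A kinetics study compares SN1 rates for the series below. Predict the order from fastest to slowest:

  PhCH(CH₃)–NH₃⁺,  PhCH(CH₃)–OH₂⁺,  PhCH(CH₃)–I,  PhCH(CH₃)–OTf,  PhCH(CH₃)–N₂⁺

PhCH(CH₃)–N₂⁺ > PhCH(CH₃)–OTf > PhCH(CH₃)–I > PhCH(CH₃)–OH₂⁺ > PhCH(CH₃)–NH₃⁺

With the same alkyl group throughout, only the leaving group differentiates the rates.
Leaving-group ability tracks the stability of the departed species; conjugate-acid pKₐ is the usual yardstick (lower pKₐ → better LG).
PhCH(CH₃)–N₂⁺ loses N₂: no meaningful conjugate acid; N₂ departs as an exceptionally stable neutral molecule
PhCH(CH₃)–OTf loses OTf⁻: pKₐ(CF₃SO₃H (triflic acid)) ≈ -14
PhCH(CH₃)–I loses I⁻: pKₐ(HI) ≈ -10
PhCH(CH₃)–OH₂⁺ loses H₂O: pKₐ(H₃O⁺) ≈ -1.7
PhCH(CH₃)–NH₃⁺ loses NH₃: pKₐ(NH₄⁺) ≈ 9.2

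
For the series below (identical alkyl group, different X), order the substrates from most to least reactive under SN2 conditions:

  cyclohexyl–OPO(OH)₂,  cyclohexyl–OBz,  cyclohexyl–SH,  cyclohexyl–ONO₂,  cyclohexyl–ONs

With the same alkyl group throughout, only the leaving group differentiates the rates.
The more stable X⁻ (or X) is on its own — i.e. the weaker a base it is — the better a leaving group it makes.
cyclohexyl–ONs loses ONs⁻: pKₐ(p-O₂NC₆H₄SO₃H) ≈ -3.5
cyclohexyl–ONO₂ loses NO₃⁻: pKₐ(HNO₃) ≈ -1.3
cyclohexyl–OPO(OH)₂ loses H₂PO₄⁻: pKₐ(H₃PO₄) ≈ 2.1
cyclohexyl–OBz loses PhCOO⁻: pKₐ(C₆H₅COOH) ≈ 4.2
cyclohexyl–SH loses HS⁻: pKₐ(H₂S) ≈ 7

cyclohexyl–ONs > cyclohexyl–ONO₂ > cyclohexyl–OPO(OH)₂ > cyclohexyl–OBz > cyclohexyl–SH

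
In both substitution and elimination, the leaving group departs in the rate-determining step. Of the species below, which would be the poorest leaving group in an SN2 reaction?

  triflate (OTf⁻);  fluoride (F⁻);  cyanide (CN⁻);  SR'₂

Leaving-group ability tracks the stability of the departed species; conjugate-acid pKₐ is the usual yardstick (lower pKₐ → better LG).
triflate (OTf⁻): pKₐ(CF₃SO₃H (triflic acid)) ≈ -14
SR'₂: pKₐ(R'₂SH⁺) ≈ -7
fluoride (F⁻): pKₐ(HF) ≈ 3.2
cyanide (CN⁻): pKₐ(HCN) ≈ 9.2

cyanide (CN⁻)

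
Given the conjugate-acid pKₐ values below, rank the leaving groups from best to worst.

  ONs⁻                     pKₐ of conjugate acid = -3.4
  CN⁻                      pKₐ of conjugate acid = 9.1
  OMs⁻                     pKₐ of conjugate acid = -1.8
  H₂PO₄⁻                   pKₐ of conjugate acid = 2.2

Lower conjugate-acid pKₐ ⇒ weaker base ⇒ better leaving group.
Sorting by the given values: ONs⁻ (-3.4), OMs⁻ (-1.8), H₂PO₄⁻ (2.2), CN⁻ (9.1).

ONs⁻ > OMs⁻ > H₂PO₄⁻ > CN⁻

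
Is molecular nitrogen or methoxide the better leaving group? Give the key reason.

molecular nitrogen is the better leaving group.
N₂ is the ultimate leaving group — it departs as an exceptionally stable neutral molecule, whereas methoxide (pKₐ(CH₃OH) ≈ 15.5) is far more basic.

molecular nitrogen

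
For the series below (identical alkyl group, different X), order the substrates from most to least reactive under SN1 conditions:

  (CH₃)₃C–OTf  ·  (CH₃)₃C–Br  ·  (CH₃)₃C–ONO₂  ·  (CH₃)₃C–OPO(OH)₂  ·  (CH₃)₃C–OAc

Identical carbon frameworks mean the comparison reduces to leaving-group quality.
Leaving-group ability tracks the stability of the departed species; conjugate-acid pKₐ is the usual yardstick (lower pKₐ → better LG).
(CH₃)₃C–OTf loses OTf⁻: pKₐ(CF₃SO₃H (triflic acid)) ≈ -14
(CH₃)₃C–Br loses Br⁻: pKₐ(HBr) ≈ -9
(CH₃)₃C–ONO₂ loses NO₃⁻: pKₐ(HNO₃) ≈ -1.3
(CH₃)₃C–OPO(OH)₂ loses H₂PO₄⁻: pKₐ(H₃PO₄) ≈ 2.1
(CH₃)₃C–OAc loses AcO⁻: pKₐ(CH₃COOH) ≈ 4.8

(CH₃)₃C–OTf > (CH₃)₃C–Br > (CH₃)₃C–ONO₂ > (CH₃)₃C–OPO(OH)₂ > (CH₃)₃C–OAc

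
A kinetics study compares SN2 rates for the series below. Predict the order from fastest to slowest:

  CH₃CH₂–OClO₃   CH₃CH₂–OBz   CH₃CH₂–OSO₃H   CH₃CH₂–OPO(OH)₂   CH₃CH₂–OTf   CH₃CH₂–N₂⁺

Identical carbon frameworks mean the comparison reduces to leaving-group quality.
Leaving-group ability tracks the stability of the departed species; conjugate-acid pKₐ is the usual yardstick (lower pKₐ → better LG).
CH₃CH₂–N₂⁺ loses N₂: no meaningful conjugate acid; N₂ departs as an exceptionally stable neutral molecule
CH₃CH₂–OTf loses OTf⁻: pKₐ(CF₃SO₃H (triflic acid)) ≈ -14
CH₃CH₂–OClO₃ loses ClO₄⁻: pKₐ(HClO₄) ≈ -10
CH₃CH₂–OSO₃H loses HSO₄⁻: pKₐ(H₂SO₄) ≈ -3
CH₃CH₂–OPO(OH)₂ loses H₂PO₄⁻: pKₐ(H₃PO₄) ≈ 2.1
CH₃CH₂–OBz loses PhCOO⁻: pKₐ(C₆H₅COOH) ≈ 4.2

CH₃CH₂–N₂⁺ > CH₃CH₂–OTf > CH₃CH₂–OClO₃ > CH₃CH₂–OSO₃H > CH₃CH₂–OPO(OH)₂ > CH₃CH₂–OBz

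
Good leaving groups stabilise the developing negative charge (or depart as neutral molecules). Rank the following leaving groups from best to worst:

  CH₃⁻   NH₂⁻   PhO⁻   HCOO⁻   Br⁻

Br⁻ > HCOO⁻ > PhO⁻ > NH₂⁻ > CH₃⁻

A good leaving group is a weak base: the lower the pKₐ of its conjugate acid, the more readily it departs.
Br⁻: pKₐ(HBr) ≈ -9
HCOO⁻: pKₐ(HCOOH) ≈ 3.8
PhO⁻: pKₐ(C₆H₅OH (phenol)) ≈ 10
NH₂⁻: pKₐ(NH₃) ≈ 38
CH₃⁻: pKₐ(CH₄) ≈ 48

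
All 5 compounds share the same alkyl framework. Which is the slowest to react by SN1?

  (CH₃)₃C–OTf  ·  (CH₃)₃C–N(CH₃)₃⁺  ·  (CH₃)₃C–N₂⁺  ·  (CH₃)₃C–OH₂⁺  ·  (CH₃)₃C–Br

(CH₃)₃C–N(CH₃)₃⁺

Identical carbon frameworks mean the comparison reduces to leaving-group quality.
Rank by basicity of the departing species: weakest base leaves most easily.
(CH₃)₃C–N₂⁺ loses N₂: no meaningful conjugate acid; N₂ departs as an exceptionally stable neutral molecule
(CH₃)₃C–OTf loses OTf⁻: pKₐ(CF₃SO₃H (triflic acid)) ≈ -14
(CH₃)₃C–Br loses Br⁻: pKₐ(HBr) ≈ -9
(CH₃)₃C–OH₂⁺ loses H₂O: pKₐ(H₃O⁺) ≈ -1.7
(CH₃)₃C–N(CH₃)₃⁺ loses NR'₃: pKₐ(R'₃NH⁺) ≈ 10.7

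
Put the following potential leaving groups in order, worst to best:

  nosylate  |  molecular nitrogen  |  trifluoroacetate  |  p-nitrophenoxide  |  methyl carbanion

methyl carbanion < p-nitrophenoxide < trifluoroacetate < nosylate < molecular nitrogen

molecular nitrogen: no meaningful conjugate acid; N₂ departs as an exceptionally stable neutral molecule
nosylate: pKₐ(p-O₂NC₆H₄SO₃H) ≈ -3.5 — p-nitro group further stabilises the sulfonate
trifluoroacetate: pKₐ(CF₃COOH) ≈ 0.2 — strongly electron-withdrawing CF₃ stabilises the carboxylate
p-nitrophenoxide: pKₐ(p-nitrophenol) ≈ 7.2 — nitro group delocalises the charge; the classic chromogenic LG
methyl carbanion: pKₐ(CH₄) ≈ 48 — unstabilised carbanion; the worst conceivable leaving group
Reversing gives the worst-to-best order requested.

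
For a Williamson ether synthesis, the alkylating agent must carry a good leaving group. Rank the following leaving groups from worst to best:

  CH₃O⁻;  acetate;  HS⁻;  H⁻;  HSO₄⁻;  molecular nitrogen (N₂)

H⁻ < CH₃O⁻ < HS⁻ < acetate < HSO₄⁻ < molecular nitrogen (N₂)

A good leaving group is a weak base: the lower the pKₐ of its conjugate acid, the more readily it departs.
molecular nitrogen (N₂): no meaningful conjugate acid; N₂ departs as an exceptionally stable neutral molecule
HSO₄⁻: pKₐ(H₂SO₄) ≈ -3
acetate: pKₐ(CH₃COOH) ≈ 4.8
HS⁻: pKₐ(H₂S) ≈ 7
CH₃O⁻: pKₐ(CH₃OH) ≈ 15.5
H⁻: pKₐ(H₂) ≈ 36
The question asks for worst first, so the sequence is read in increasing leaving-group ability.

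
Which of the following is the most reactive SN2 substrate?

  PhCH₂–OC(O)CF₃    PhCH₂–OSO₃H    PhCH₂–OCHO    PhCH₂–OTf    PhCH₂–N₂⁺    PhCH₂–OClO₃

With the same alkyl group throughout, only the leaving group differentiates the rates.
A good leaving group is a weak base: the lower the pKₐ of its conjugate acid, the more readily it departs.
PhCH₂–N₂⁺ loses N₂: no meaningful conjugate acid; N₂ departs as an exceptionally stable neutral molecule
PhCH₂–OTf loses OTf⁻: pKₐ(CF₃SO₃H (triflic acid)) ≈ -14
PhCH₂–OClO₃ loses ClO₄⁻: pKₐ(HClO₄) ≈ -10
PhCH₂–OSO₃H loses HSO₄⁻: pKₐ(H₂SO₄) ≈ -3
PhCH₂–OC(O)CF₃ loses CF₃COO⁻: pKₐ(CF₃COOH) ≈ 0.2
PhCH₂–OCHO loses HCOO⁻: pKₐ(HCOOH) ≈ 3.8

PhCH₂–N₂⁺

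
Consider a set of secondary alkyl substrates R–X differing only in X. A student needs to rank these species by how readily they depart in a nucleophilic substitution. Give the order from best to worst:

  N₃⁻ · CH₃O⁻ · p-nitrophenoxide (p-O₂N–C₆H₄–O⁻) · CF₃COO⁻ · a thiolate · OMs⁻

OMs⁻ > CF₃COO⁻ > N₃⁻ > p-nitrophenoxide (p-O₂N–C₆H₄–O⁻) > a thiolate > CH₃O⁻

The more stable X⁻ (or X) is on its own — i.e. the weaker a base it is — the better a leaving group it makes.
OMs⁻: pKₐ(CH₃SO₃H (MsOH)) ≈ -1.9 — resonance-delocalised alkanesulfonate
CF₃COO⁻: pKₐ(CF₃COOH) ≈ 0.2 — strongly electron-withdrawing CF₃ stabilises the carboxylate
N₃⁻: pKₐ(HN₃) ≈ 4.7 — linear, resonance-stabilised
p-nitrophenoxide (p-O₂N–C₆H₄–O⁻): pKₐ(p-nitrophenol) ≈ 7.2 — nitro group delocalises the charge; the classic chromogenic LG
a thiolate: pKₐ(RSH (a thiol)) ≈ 10.5 — moderately basic; rarely leaves without activation
CH₃O⁻: pKₐ(CH₃OH) ≈ 15.5 — strong base; alkoxides do not leave unassisted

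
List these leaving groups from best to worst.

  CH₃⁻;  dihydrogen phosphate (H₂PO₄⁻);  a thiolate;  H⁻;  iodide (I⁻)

iodide (I⁻): pKₐ(HI) ≈ -10
dihydrogen phosphate (H₂PO₄⁻): pKₐ(H₃PO₄) ≈ 2.1 — moderate base; biological leaving group after further activation
a thiolate: pKₐ(RSH (a thiol)) ≈ 10.5 — moderately basic; rarely leaves without activation
H⁻: pKₐ(H₂) ≈ 36 — extremely strong base; leaves only in special hydride-transfer contexts
CH₃⁻: pKₐ(CH₄) ≈ 48 — unstabilised carbanion; the worst conceivable leaving group

iodide (I⁻) > dihydrogen phosphate (H₂PO₄⁻) > a thiolate > H⁻ > CH₃⁻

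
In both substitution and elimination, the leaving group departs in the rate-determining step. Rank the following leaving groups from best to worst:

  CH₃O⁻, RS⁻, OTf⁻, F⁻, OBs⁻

Leaving-group ability tracks the stability of the departed species; conjugate-acid pKₐ is the usual yardstick (lower pKₐ → better LG).
OTf⁻: pKₐ(CF₃SO₃H (triflic acid)) ≈ -14 — charge spread over three oxygens and a CF₃ group; the premier leaving group in synthesis
OBs⁻: pKₐ(p-BrC₆H₄SO₃H) ≈ -2.8
F⁻: pKₐ(HF) ≈ 3.2
RS⁻: pKₐ(RSH (a thiol)) ≈ 10.5
CH₃O⁻: pKₐ(CH₃OH) ≈ 15.5

OTf⁻ > OBs⁻ > F⁻ > RS⁻ > CH₃O⁻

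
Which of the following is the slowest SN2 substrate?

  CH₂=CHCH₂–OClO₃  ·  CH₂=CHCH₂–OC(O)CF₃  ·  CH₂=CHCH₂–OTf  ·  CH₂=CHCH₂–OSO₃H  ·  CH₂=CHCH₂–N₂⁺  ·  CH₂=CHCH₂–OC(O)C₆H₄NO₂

With the same alkyl group throughout, only the leaving group differentiates the rates.
The more stable X⁻ (or X) is on its own — i.e. the weaker a base it is — the better a leaving group it makes.
CH₂=CHCH₂–N₂⁺ loses N₂: no meaningful conjugate acid; N₂ departs as an exceptionally stable neutral molecule
CH₂=CHCH₂–OTf loses OTf⁻: pKₐ(CF₃SO₃H (triflic acid)) ≈ -14
CH₂=CHCH₂–OClO₃ loses ClO₄⁻: pKₐ(HClO₄) ≈ -10
CH₂=CHCH₂–OSO₃H loses HSO₄⁻: pKₐ(H₂SO₄) ≈ -3
CH₂=CHCH₂–OC(O)CF₃ loses CF₃COO⁻: pKₐ(CF₃COOH) ≈ 0.2
CH₂=CHCH₂–OC(O)C₆H₄NO₂ loses p-O₂N–C₆H₄–COO⁻: pKₐ(p-nitrobenzoic acid) ≈ 3.4

CH₂=CHCH₂–OC(O)C₆H₄NO₂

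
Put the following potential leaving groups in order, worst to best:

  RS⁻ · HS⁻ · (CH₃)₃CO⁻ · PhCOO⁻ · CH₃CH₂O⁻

(CH₃)₃CO⁻ < CH₃CH₂O⁻ < RS⁻ < HS⁻ < PhCOO⁻

Rank by basicity of the departing species: weakest base leaves most easily.
PhCOO⁻: pKₐ(C₆H₅COOH) ≈ 4.2
HS⁻: pKₐ(H₂S) ≈ 7
RS⁻: pKₐ(RSH (a thiol)) ≈ 10.5 — moderately basic; rarely leaves without activation
CH₃CH₂O⁻: pKₐ(CH₃CH₂OH) ≈ 16 — strong base; alkoxides do not leave unassisted
(CH₃)₃CO⁻: pKₐ(t-BuOH) ≈ 18
The question asks for worst first, so the sequence is read in increasing leaving-group ability.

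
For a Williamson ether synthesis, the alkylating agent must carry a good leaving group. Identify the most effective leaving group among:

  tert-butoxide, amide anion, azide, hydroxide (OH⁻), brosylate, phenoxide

brosylate: pKₐ(p-BrC₆H₄SO₃H) ≈ -2.8
azide: pKₐ(HN₃) ≈ 4.7
phenoxide: pKₐ(C₆H₅OH (phenol)) ≈ 10
hydroxide (OH⁻): pKₐ(H₂O) ≈ 15.7
tert-butoxide: pKₐ(t-BuOH) ≈ 18
amide anion: pKₐ(NH₃) ≈ 38

brosylate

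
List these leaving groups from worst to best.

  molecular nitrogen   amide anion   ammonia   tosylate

amide anion < ammonia < tosylate < molecular nitrogen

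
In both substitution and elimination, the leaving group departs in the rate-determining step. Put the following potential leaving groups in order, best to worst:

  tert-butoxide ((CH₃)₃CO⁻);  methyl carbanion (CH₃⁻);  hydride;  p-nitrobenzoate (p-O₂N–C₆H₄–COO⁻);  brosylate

brosylate: pKₐ(p-BrC₆H₄SO₃H) ≈ -2.8 — arenesulfonate with a p-bromo substituent
p-nitrobenzoate (p-O₂N–C₆H₄–COO⁻): pKₐ(p-nitrobenzoic acid) ≈ 3.4 — electron-withdrawing nitro group stabilises the carboxylate
tert-butoxide ((CH₃)₃CO⁻): pKₐ(t-BuOH) ≈ 18 — bulky, strongly basic alkoxide
hydride: pKₐ(H₂) ≈ 36 — extremely strong base; leaves only in special hydride-transfer contexts
methyl carbanion (CH₃⁻): pKₐ(CH₄) ≈ 48 — unstabilised carbanion; the worst conceivable leaving group

brosylate > p-nitrobenzoate (p-O₂N–C₆H₄–COO⁻) > tert-butoxide ((CH₃)₃CO⁻) > hydride > methyl carbanion (CH₃⁻)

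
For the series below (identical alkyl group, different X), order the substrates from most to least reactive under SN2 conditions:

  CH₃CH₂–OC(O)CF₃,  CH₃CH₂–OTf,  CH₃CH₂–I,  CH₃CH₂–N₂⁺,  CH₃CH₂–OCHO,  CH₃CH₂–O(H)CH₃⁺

Identical carbon frameworks mean the comparison reduces to leaving-group quality.
A good leaving group is a weak base: the lower the pKₐ of its conjugate acid, the more readily it departs.
CH₃CH₂–N₂⁺ loses N₂: no meaningful conjugate acid; N₂ departs as an exceptionally stable neutral molecule
CH₃CH₂–OTf loses OTf⁻: pKₐ(CF₃SO₃H (triflic acid)) ≈ -14
CH₃CH₂–I loses I⁻: pKₐ(HI) ≈ -10
CH₃CH₂–O(H)CH₃⁺ loses R'OH: pKₐ(R'OH₂⁺) ≈ -2.4
CH₃CH₂–OC(O)CF₃ loses CF₃COO⁻: pKₐ(CF₃COOH) ≈ 0.2
CH₃CH₂–OCHO loses HCOO⁻: pKₐ(HCOOH) ≈ 3.8

CH₃CH₂–N₂⁺ > CH₃CH₂–OTf > CH₃CH₂–I > CH₃CH₂–O(H)CH₃⁺ > CH₃CH₂–OC(O)CF₃ > CH₃CH₂–OCHO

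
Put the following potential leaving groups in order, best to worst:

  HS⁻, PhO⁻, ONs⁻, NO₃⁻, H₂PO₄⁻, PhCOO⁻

ONs⁻ > NO₃⁻ > H₂PO₄⁻ > PhCOO⁻ > HS⁻ > PhO⁻

The more stable X⁻ (or X) is on its own — i.e. the weaker a base it is — the better a leaving group it makes.
ONs⁻: pKₐ(p-O₂NC₆H₄SO₃H) ≈ -3.5
NO₃⁻: pKₐ(HNO₃) ≈ -1.3
H₂PO₄⁻: pKₐ(H₃PO₄) ≈ 2.1
PhCOO⁻: pKₐ(C₆H₅COOH) ≈ 4.2
HS⁻: pKₐ(H₂S) ≈ 7
PhO⁻: pKₐ(C₆H₅OH (phenol)) ≈ 10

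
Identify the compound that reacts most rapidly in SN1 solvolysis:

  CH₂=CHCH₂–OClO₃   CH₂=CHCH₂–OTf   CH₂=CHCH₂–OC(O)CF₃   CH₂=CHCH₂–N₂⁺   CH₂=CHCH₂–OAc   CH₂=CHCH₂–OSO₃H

CH₂=CHCH₂–N₂⁺

With the same alkyl group throughout, only the leaving group differentiates the rates.
Leaving-group ability tracks the stability of the departed species; conjugate-acid pKₐ is the usual yardstick (lower pKₐ → better LG).
CH₂=CHCH₂–N₂⁺ loses N₂: no meaningful conjugate acid; N₂ departs as an exceptionally stable neutral molecule
CH₂=CHCH₂–OTf loses OTf⁻: pKₐ(CF₃SO₃H (triflic acid)) ≈ -14
CH₂=CHCH₂–OClO₃ loses ClO₄⁻: pKₐ(HClO₄) ≈ -10
CH₂=CHCH₂–OSO₃H loses HSO₄⁻: pKₐ(H₂SO₄) ≈ -3
CH₂=CHCH₂–OC(O)CF₃ loses CF₃COO⁻: pKₐ(CF₃COOH) ≈ 0.2
CH₂=CHCH₂–OAc loses AcO⁻: pKₐ(CH₃COOH) ≈ 4.8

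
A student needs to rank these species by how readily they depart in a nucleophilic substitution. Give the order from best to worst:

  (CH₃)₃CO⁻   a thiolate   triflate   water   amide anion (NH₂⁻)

triflate > water > a thiolate > (CH₃)₃CO⁻ > amide anion (NH₂⁻)

Leaving-group ability tracks the stability of the departed species; conjugate-acid pKₐ is the usual yardstick (lower pKₐ → better LG).
triflate: pKₐ(CF₃SO₃H (triflic acid)) ≈ -14
water: pKₐ(H₃O⁺) ≈ -1.7
a thiolate: pKₐ(RSH (a thiol)) ≈ 10.5
(CH₃)₃CO⁻: pKₐ(t-BuOH) ≈ 18
amide anion (NH₂⁻): pKₐ(NH₃) ≈ 38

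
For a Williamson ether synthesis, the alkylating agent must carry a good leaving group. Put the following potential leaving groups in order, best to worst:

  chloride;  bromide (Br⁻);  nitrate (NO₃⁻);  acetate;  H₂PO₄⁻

bromide (Br⁻) > chloride > nitrate (NO₃⁻) > H₂PO₄⁻ > acetate

The more stable X⁻ (or X) is on its own — i.e. the weaker a base it is — the better a leaving group it makes.
bromide (Br⁻): pKₐ(HBr) ≈ -9
chloride: pKₐ(HCl) ≈ -7 — moderately weak base
nitrate (NO₃⁻): pKₐ(HNO₃) ≈ -1.3 — resonance-delocalised over three oxygens
H₂PO₄⁻: pKₐ(H₃PO₄) ≈ 2.1
acetate: pKₐ(CH₃COOH) ≈ 4.8 — resonance-stabilised but still a weak base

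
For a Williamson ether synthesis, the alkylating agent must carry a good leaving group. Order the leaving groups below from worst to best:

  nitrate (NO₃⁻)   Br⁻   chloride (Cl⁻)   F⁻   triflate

F⁻ < nitrate (NO₃⁻) < chloride (Cl⁻) < Br⁻ < triflate

The more stable X⁻ (or X) is on its own — i.e. the weaker a base it is — the better a leaving group it makes.
triflate: pKₐ(CF₃SO₃H (triflic acid)) ≈ -14 — charge spread over three oxygens and a CF₃ group; the premier leaving group in synthesis
Br⁻: pKₐ(HBr) ≈ -9 — weak base; good leaving group
chloride (Cl⁻): pKₐ(HCl) ≈ -7
nitrate (NO₃⁻): pKₐ(HNO₃) ≈ -1.3
F⁻: pKₐ(HF) ≈ 3.2 — small and strongly basic; the poor halide leaving group
The question asks for worst first, so the sequence is read in increasing leaving-group ability.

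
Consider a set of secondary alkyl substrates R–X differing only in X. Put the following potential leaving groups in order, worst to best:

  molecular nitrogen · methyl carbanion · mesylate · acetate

A good leaving group is a weak base: the lower the pKₐ of its conjugate acid, the more readily it departs.
molecular nitrogen: no meaningful conjugate acid; N₂ departs as an exceptionally stable neutral molecule
mesylate: pKₐ(CH₃SO₃H (MsOH)) ≈ -1.9 — resonance-delocalised alkanesulfonate
acetate: pKₐ(CH₃COOH) ≈ 4.8
methyl carbanion: pKₐ(CH₄) ≈ 48 — unstabilised carbanion; the worst conceivable leaving group
Listed from poorest to best leaving group as asked.

methyl carbanion < acetate < mesylate < molecular nitrogen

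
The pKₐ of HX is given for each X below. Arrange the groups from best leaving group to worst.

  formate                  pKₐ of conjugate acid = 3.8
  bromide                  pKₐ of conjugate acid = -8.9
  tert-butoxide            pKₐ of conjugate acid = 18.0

Lower conjugate-acid pKₐ ⇒ weaker base ⇒ better leaving group.
Sorting by the given values: bromide (-8.9), formate (3.8), tert-butoxide (18.0).

bromide > formate > tert-butoxide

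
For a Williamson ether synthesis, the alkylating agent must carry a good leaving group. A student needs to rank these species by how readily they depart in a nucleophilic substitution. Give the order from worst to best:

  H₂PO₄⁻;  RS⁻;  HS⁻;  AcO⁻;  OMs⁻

RS⁻ < HS⁻ < AcO⁻ < H₂PO₄⁻ < OMs⁻

Rank by basicity of the departing species: weakest base leaves most easily.
OMs⁻: pKₐ(CH₃SO₃H (MsOH)) ≈ -1.9
H₂PO₄⁻: pKₐ(H₃PO₄) ≈ 2.1
AcO⁻: pKₐ(CH₃COOH) ≈ 4.8
HS⁻: pKₐ(H₂S) ≈ 7
RS⁻: pKₐ(RSH (a thiol)) ≈ 10.5
Reversing gives the worst-to-best order requested.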